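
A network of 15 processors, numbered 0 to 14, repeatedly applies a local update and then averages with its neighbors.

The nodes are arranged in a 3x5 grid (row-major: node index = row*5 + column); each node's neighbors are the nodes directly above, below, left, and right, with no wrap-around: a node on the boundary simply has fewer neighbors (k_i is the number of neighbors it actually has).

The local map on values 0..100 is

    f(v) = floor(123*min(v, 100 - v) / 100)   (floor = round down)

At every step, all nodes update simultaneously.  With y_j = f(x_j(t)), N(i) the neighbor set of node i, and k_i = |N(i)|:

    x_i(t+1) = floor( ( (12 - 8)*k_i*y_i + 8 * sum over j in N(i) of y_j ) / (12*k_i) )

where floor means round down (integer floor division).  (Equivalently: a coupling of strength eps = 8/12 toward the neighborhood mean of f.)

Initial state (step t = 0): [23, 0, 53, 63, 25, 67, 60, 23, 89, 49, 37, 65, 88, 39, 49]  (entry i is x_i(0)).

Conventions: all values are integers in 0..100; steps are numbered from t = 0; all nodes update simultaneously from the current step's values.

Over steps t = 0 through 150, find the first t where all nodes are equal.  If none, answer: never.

Simulating step by step:
t=0: [23, 0, 53, 63, 25, 67, 60, 23, 89, 49, 37, 65, 88, 39, 49]  (not all equal)
t=1: [22, 29, 35, 37, 45, 40, 34, 31, 34, 42, 42, 38, 30, 35, 55]  (not all equal)
t=2: [37, 36, 40, 45, 50, 42, 41, 39, 43, 50, 48, 43, 40, 43, 49]  (not all equal)
t=3: [46, 46, 48, 54, 59, 51, 49, 49, 53, 58, 54, 52, 49, 53, 57]  (not all equal)
t=4: [57, 57, 57, 55, 52, 58, 59, 59, 56, 52, 58, 58, 59, 56, 53]  (not all equal)
t=5: [51, 51, 52, 55, 57, 51, 50, 51, 54, 57, 51, 50, 51, 53, 56]  (not all equal)
t=6: [60, 60, 58, 55, 53, 60, 60, 59, 56, 53, 60, 60, 59, 56, 54]  (not all equal)
t=7: [49, 49, 51, 54, 56, 49, 49, 50, 54, 56, 49, 49, 50, 53, 55]  (not all equal)
t=8: [60, 60, 59, 56, 54, 60, 60, 59, 56, 54, 60, 60, 59, 57, 55]  (not all equal)
t=9: [49, 49, 50, 53, 55, 49, 49, 50, 53, 55, 49, 49, 50, 52, 54]  (not all equal)
t=10: [60, 60, 59, 57, 55, 60, 60, 60, 57, 55, 60, 60, 60, 58, 56]  (not all equal)
t=11: [49, 49, 50, 52, 54, 49, 49, 49, 51, 54, 49, 49, 49, 51, 53]  (not all equal)
t=12: [60, 60, 60, 59, 57, 60, 60, 60, 59, 57, 60, 60, 60, 59, 57]  (not all equal)
t=13: [49, 49, 49, 50, 51, 49, 49, 49, 50, 51, 49, 49, 49, 50, 51]  (not all equal)
t=14: [60, 60, 60, 60, 60, 60, 60, 60, 60, 60, 60, 60, 60, 60, 60]  (all equal)

Answer: 14
Key observation: Synchronization is absorbing here: once all nodes are equal they stay equal, and step 14 is the first all-equal step.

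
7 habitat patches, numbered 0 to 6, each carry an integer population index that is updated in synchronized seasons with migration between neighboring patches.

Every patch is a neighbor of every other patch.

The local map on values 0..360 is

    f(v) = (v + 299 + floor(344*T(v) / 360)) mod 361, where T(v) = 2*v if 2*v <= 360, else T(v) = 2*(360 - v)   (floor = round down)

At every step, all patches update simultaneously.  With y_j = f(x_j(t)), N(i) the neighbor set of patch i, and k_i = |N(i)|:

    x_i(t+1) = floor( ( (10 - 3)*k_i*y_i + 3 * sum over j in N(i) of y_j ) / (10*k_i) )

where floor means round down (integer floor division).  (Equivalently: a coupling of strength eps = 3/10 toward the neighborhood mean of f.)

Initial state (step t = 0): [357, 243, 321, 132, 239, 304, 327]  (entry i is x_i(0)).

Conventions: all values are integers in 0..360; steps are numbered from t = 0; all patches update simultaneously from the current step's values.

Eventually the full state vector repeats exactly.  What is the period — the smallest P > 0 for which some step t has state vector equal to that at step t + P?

Simulating step by step:
t=0: [357, 243, 321, 132, 239, 304, 327]
t=1: [281, 114, 302, 295, 116, 312, 299]
t=2: [102, 272, 325, 329, 276, 319, 327]
t=3: [231, 90, 292, 291, 87, 296, 292]
t=4: [129, 223, 327, 327, 218, 325, 327]
t=5: [291, 127, 300, 300, 130, 301, 300]
t=6: [353, 319, 348, 348, 324, 347, 348]
t=7: [307, 327, 310, 310, 324, 310, 310]
t=8: [343, 332, 341, 341, 333, 341, 341]
t=9: [314, 320, 315, 315, 320, 315, 315]
t=10: [338, 335, 338, 338, 335, 338, 338]
t=11: [318, 319, 318, 318, 319, 318, 318]
t=12: [335, 335, 335, 335, 335, 335, 335]
t=13: [320, 320, 320, 320, 320, 320, 320]
t=14: [334, 334, 334, 334, 334, 334, 334]
t=15: [321, 321, 321, 321, 321, 321, 321]
t=16: [333, 333, 333, 333, 333, 333, 333]
t=17: [322, 322, 322, 322, 322, 322, 322]
t=18: [332, 332, 332, 332, 332, 332, 332]
t=19: [323, 323, 323, 323, 323, 323, 323]
t=20: [331, 331, 331, 331, 331, 331, 331]
t=21: [324, 324, 324, 324, 324, 324, 324]
t=22: [330, 330, 330, 330, 330, 330, 330]
t=23: [325, 325, 325, 325, 325, 325, 325]
t=24: [329, 329, 329, 329, 329, 329, 329]
t=25: [326, 326, 326, 326, 326, 326, 326]
t=26: [328, 328, 328, 328, 328, 328, 328]
t=27: [327, 327, 327, 327, 327, 327, 327]
t=28: [328, 328, 328, 328, 328, 328, 328]

Answer: 2
Key observation: The state at step 26, [328, 328, 328, 328, 328, 328, 328], reappears at step 28 — and no state repeats earlier — so the cycle the system enters has period 2.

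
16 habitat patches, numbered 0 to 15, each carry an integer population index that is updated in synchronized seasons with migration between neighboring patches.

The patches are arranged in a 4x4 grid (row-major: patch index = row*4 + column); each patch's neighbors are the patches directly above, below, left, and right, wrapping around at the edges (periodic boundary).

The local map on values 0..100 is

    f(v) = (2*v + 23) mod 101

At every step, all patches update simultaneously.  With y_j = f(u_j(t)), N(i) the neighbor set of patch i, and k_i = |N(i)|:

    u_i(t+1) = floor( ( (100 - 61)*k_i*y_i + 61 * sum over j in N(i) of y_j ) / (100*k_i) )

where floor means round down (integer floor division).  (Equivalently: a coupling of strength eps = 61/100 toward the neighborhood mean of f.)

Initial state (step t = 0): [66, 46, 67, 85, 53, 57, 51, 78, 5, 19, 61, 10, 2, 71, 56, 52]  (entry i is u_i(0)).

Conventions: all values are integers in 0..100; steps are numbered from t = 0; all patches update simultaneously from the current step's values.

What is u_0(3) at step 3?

Answer: u_0(3) = 41

Derivation:
t=0: [66, 46, 67, 85, 53, 57, 51, 78, 5, 19, 61, 10, 2, 71, 56, 52]
t=1: [45, 37, 46, 68, 41, 33, 41, 58, 37, 50, 41, 44, 37, 45, 42, 40]
t=2: [43, 57, 30, 32, 37, 54, 23, 26, 58, 39, 7, 25, 56, 38, 7, 26]
t=3: [41, 47, 67, 70, 60, 42, 61, 78, 45, 31, 41, 62, 46, 54, 59, 64]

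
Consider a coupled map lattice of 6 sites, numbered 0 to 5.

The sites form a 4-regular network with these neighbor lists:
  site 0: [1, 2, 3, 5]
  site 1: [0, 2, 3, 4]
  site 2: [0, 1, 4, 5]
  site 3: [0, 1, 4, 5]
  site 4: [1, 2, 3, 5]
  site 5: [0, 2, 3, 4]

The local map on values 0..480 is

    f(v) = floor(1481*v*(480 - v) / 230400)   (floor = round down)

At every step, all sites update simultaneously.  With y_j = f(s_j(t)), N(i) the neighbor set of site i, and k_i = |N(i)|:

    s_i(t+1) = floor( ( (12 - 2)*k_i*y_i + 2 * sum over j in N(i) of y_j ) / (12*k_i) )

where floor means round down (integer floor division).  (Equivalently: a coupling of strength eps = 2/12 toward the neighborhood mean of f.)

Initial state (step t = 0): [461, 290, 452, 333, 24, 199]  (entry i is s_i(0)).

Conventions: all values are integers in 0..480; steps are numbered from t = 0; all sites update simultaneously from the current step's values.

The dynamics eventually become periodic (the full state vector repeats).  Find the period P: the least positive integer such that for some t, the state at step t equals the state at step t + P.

Simulating step by step:
t=0: [461, 290, 452, 333, 24, 199]
t=1: [92, 316, 102, 296, 104, 320]
t=2: [243, 322, 253, 339, 261, 319]
t=3: [363, 331, 365, 313, 361, 333]
t=4: [278, 312, 273, 328, 281, 309]
t=5: [356, 338, 360, 324, 355, 340]
t=6: [286, 305, 280, 319, 288, 302]
t=7: [354, 344, 357, 333, 353, 345]
t=8: [288, 298, 283, 310, 289, 297]
t=9: [353, 348, 356, 340, 353, 349]
t=10: [289, 294, 284, 302, 289, 292]
t=11: [353, 351, 356, 346, 353, 352]
t=12: [288, 290, 284, 296, 288, 289]
t=13: [354, 354, 356, 350, 354, 354]
t=14: [286, 286, 283, 291, 286, 286]
t=15: [355, 355, 357, 353, 355, 355]
t=16: [285, 285, 282, 287, 285, 285]
t=17: [357, 357, 357, 356, 357, 357]
t=18: [282, 282, 282, 282, 282, 282]
t=19: [358, 358, 358, 358, 358, 358]
t=20: [280, 280, 280, 280, 280, 280]
t=21: [359, 359, 359, 359, 359, 359]
t=22: [279, 279, 279, 279, 279, 279]
t=23: [360, 360, 360, 360, 360, 360]
t=24: [277, 277, 277, 277, 277, 277]
t=25: [361, 361, 361, 361, 361, 361]
t=26: [276, 276, 276, 276, 276, 276]
t=27: [361, 361, 361, 361, 361, 361]

Answer: 2
Key observation: The state at step 25, [361, 361, 361, 361, 361, 361], reappears at step 27 — and no state repeats earlier — so the cycle the system enters has period 2.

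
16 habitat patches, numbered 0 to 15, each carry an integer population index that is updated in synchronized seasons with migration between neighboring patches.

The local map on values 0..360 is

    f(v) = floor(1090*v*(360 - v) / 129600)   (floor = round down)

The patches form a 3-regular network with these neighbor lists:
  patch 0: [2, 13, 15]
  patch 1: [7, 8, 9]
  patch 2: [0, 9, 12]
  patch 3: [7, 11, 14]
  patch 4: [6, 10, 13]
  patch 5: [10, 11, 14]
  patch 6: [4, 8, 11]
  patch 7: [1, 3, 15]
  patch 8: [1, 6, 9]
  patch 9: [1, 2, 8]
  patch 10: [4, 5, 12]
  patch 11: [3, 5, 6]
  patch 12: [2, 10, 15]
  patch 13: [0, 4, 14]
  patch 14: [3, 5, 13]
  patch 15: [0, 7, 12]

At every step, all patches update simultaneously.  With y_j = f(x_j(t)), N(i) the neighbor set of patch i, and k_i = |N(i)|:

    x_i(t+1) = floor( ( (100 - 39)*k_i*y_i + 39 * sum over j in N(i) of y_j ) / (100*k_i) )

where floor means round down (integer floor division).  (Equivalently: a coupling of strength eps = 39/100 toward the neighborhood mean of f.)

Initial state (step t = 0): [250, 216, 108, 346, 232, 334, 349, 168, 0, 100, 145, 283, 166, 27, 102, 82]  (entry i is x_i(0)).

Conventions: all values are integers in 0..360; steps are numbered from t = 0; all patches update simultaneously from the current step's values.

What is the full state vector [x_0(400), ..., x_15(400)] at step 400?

Answer: [247, 247, 247, 247, 247, 247, 247, 247, 247, 247, 247, 247, 247, 247, 247, 247]
Key observation: The state at step 22, [247, 247, 247, 247, 247, 247, 247, 247, 247, 247, 247, 247, 247, 247, 247, 247], reappears at step 24: the system is in a cycle of period 2 from step 22 on.  Therefore the state at step 400 equals the state at step 22 + ((400 - 22) mod 2) = 22, which is [247, 247, 247, 247, 247, 247, 247, 247, 247, 247, 247, 247, 247, 247, 247, 247].

Derivation:
t=0: [250, 216, 108, 346, 232, 334, 349, 168, 0, 100, 145, 283, 166, 27, 102, 82]
t=1: [205, 222, 232, 112, 199, 131, 75, 229, 66, 196, 236, 130, 253, 136, 159, 216]
t=2: [262, 245, 251, 242, 252, 253, 197, 251, 191, 251, 247, 239, 236, 260, 259, 256]
t=3: [218, 238, 230, 236, 232, 229, 261, 231, 260, 236, 233, 244, 239, 219, 223, 225]
t=4: [258, 241, 250, 246, 246, 250, 224, 249, 224, 242, 248, 238, 246, 257, 254, 253]
t=5: [223, 241, 231, 234, 235, 232, 251, 232, 251, 241, 233, 242, 233, 224, 227, 227]
t=6: [254, 240, 249, 247, 246, 248, 233, 248, 232, 240, 248, 240, 248, 254, 252, 252]
t=7: [227, 241, 232, 234, 235, 233, 245, 233, 247, 241, 233, 240, 232, 227, 229, 229]
t=8: [252, 241, 248, 247, 246, 247, 237, 247, 236, 241, 248, 242, 249, 252, 250, 251]
t=9: [228, 240, 233, 234, 235, 234, 243, 234, 244, 240, 233, 239, 232, 229, 231, 230]
t=10: [251, 242, 248, 246, 246, 247, 240, 246, 239, 242, 247, 243, 249, 251, 249, 250]
t=11: [230, 239, 233, 235, 235, 234, 240, 235, 242, 239, 233, 238, 232, 230, 232, 231]
t=12: [250, 243, 247, 246, 247, 247, 242, 246, 241, 243, 247, 244, 248, 250, 248, 249]
t=13: [231, 238, 234, 235, 234, 234, 239, 235, 240, 238, 233, 237, 233, 231, 233, 232]
t=14: [249, 244, 247, 246, 247, 247, 243, 246, 242, 244, 247, 245, 248, 249, 248, 248]
t=15: [232, 237, 234, 234, 234, 234, 238, 235, 239, 237, 233, 236, 233, 232, 233, 233]
t=16: [248, 245, 247, 247, 247, 247, 244, 246, 243, 245, 247, 246, 247, 248, 247, 248]
t=17: [233, 236, 234, 234, 234, 234, 237, 234, 238, 236, 234, 235, 233, 233, 233, 233]
t=18: [247, 245, 247, 247, 246, 247, 245, 247, 244, 245, 247, 246, 247, 247, 247, 247]
t=19: [234, 236, 234, 234, 234, 234, 236, 234, 237, 236, 234, 234, 234, 234, 234, 234]
t=20: [247, 246, 246, 247, 246, 247, 246, 246, 245, 246, 247, 246, 247, 247, 247, 247]
t=21: [234, 235, 234, 234, 234, 234, 235, 234, 235, 235, 234, 234, 234, 234, 234, 234]
t=22: [247, 247, 247, 247, 247, 247, 247, 247, 247, 247, 247, 247, 247, 247, 247, 247]
t=23: [234, 234, 234, 234, 234, 234, 234, 234, 234, 234, 234, 234, 234, 234, 234, 234]
t=24: [247, 247, 247, 247, 247, 247, 247, 247, 247, 247, 247, 247, 247, 247, 247, 247]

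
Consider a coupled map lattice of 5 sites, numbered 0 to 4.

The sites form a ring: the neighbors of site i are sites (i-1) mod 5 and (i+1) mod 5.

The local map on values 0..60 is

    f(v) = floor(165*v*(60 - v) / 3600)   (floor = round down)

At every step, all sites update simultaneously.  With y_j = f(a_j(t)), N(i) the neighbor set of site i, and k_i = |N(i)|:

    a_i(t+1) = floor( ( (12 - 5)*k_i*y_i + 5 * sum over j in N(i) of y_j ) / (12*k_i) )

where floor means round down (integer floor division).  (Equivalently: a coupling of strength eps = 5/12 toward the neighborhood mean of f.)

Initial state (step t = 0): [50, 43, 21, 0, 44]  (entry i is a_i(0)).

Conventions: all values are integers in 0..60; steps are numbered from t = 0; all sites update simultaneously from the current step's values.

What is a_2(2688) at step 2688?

Simulating step by step:
t=0: [50, 43, 21, 0, 44]
t=1: [26, 31, 28, 14, 23]
t=2: [40, 40, 38, 33, 37]
t=3: [36, 36, 38, 39, 38]
t=4: [38, 38, 38, 37, 38]
t=5: [38, 38, 38, 38, 38]
t=6: [38, 38, 38, 38, 38]

Answer: a_2(2688) = 38
Key observation: The state at step 5, [38, 38, 38, 38, 38], reappears at step 6: the system is in a cycle of period 1 from step 5 on.  Therefore the state at step 2688 equals the state at step 5 + ((2688 - 5) mod 1) = 5, which is [38, 38, 38, 38, 38].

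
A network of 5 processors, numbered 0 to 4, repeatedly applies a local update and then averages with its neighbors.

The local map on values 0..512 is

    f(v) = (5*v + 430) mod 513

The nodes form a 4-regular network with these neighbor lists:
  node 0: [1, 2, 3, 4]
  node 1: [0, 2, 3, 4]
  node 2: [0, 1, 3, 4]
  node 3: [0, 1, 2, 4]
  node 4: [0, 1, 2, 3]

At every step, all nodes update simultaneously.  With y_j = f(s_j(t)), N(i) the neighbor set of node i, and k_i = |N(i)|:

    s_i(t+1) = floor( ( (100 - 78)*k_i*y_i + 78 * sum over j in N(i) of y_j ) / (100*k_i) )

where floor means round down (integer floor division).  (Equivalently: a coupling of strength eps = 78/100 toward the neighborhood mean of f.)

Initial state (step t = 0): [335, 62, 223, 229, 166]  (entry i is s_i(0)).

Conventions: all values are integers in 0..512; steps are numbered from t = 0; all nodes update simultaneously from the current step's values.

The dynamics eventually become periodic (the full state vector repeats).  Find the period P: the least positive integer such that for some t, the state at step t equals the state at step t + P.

Simulating step by step:
t=0: [335, 62, 223, 229, 166]
t=1: [109, 114, 108, 109, 114]
t=2: [470, 471, 470, 470, 471]
t=3: [216, 217, 216, 216, 217]
t=4: [485, 486, 485, 485, 486]
t=5: [291, 292, 291, 291, 292]
t=6: [347, 348, 347, 347, 348]
t=7: [114, 115, 114, 114, 115]
t=8: [488, 489, 488, 488, 489]
t=9: [306, 307, 306, 306, 307]
t=10: [422, 423, 422, 422, 423]
t=11: [489, 490, 489, 489, 490]
t=12: [311, 312, 311, 311, 312]
t=13: [447, 448, 447, 447, 448]
t=14: [101, 102, 101, 101, 102]
t=15: [423, 424, 423, 423, 424]
t=16: [494, 495, 494, 494, 495]
t=17: [336, 337, 336, 336, 337]
t=18: [59, 60, 59, 59, 60]
t=19: [213, 214, 213, 213, 214]
t=20: [470, 471, 470, 470, 471]

Answer: 18
Key observation: The state at step 2, [470, 471, 470, 470, 471], reappears at step 20 — and no state repeats earlier — so the cycle the system enters has period 18.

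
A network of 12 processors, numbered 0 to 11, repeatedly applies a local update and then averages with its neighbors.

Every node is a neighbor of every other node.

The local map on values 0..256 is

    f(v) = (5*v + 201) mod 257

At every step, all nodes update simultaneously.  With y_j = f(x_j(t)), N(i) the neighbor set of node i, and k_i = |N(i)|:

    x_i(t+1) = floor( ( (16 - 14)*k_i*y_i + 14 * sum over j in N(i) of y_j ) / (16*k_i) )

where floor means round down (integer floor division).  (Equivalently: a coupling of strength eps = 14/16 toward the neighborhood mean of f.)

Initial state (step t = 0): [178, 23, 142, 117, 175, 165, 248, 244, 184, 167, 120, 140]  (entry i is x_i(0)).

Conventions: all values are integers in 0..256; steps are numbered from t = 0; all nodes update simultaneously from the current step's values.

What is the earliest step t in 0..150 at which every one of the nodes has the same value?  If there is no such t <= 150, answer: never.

Answer: 4
Key observation: Synchronization is absorbing here: once all nodes are equal they stay equal, and step 4 is the first all-equal step.

Derivation:
t=0: [178, 23, 142, 117, 175, 165, 248, 244, 184, 167, 120, 140]  (not all equal)
t=1: [92, 92, 96, 90, 92, 101, 97, 96, 94, 90, 91, 96]  (not all equal)
t=2: [156, 156, 157, 155, 156, 158, 157, 157, 156, 155, 155, 157]  (not all equal)
t=3: [211, 211, 211, 210, 211, 211, 211, 211, 211, 210, 210, 211]  (not all equal)
t=4: [226, 226, 226, 226, 226, 226, 226, 226, 226, 226, 226, 226]  (all equal)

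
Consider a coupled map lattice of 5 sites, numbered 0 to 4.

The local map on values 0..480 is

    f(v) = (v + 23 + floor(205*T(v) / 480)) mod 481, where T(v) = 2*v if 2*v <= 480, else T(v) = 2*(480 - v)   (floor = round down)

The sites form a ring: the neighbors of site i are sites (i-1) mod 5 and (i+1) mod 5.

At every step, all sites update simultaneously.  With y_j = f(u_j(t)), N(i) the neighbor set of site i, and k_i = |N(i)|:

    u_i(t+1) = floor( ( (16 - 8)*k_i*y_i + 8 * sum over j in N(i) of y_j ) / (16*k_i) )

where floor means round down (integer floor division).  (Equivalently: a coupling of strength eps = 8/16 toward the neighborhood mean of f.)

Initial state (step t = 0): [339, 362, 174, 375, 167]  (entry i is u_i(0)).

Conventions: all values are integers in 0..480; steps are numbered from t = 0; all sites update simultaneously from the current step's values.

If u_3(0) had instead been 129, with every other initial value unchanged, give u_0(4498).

Simulating step by step:
t=0: [339, 362, 174, 129, 167]
t=1: [84, 88, 239, 300, 231]
t=2: [248, 254, 398, 467, 389]
t=3: [354, 354, 127, 14, 126]
t=4: [66, 66, 141, 152, 140]
t=5: [179, 179, 254, 293, 253]
t=6: [382, 383, 442, 472, 441]
t=7: [9, 9, 14, 18, 14]
t=8: [41, 41, 47, 52, 47]
t=9: [101, 101, 109, 114, 109]
t=10: [213, 213, 223, 229, 223]
t=11: [421, 421, 434, 441, 434]
t=12: [13, 13, 14, 15, 14]
t=13: [47, 47, 48, 49, 48]
t=14: [110, 110, 111, 112, 111]
t=15: [226, 226, 228, 229, 228]
t=16: [442, 442, 444, 446, 444]
t=17: [16, 16, 16, 16, 16]
t=18: [52, 52, 52, 52, 52]
t=19: [119, 119, 119, 119, 119]
t=20: [243, 243, 243, 243, 243]
t=21: [468, 468, 468, 468, 468]
t=22: [20, 20, 20, 20, 20]
t=23: [60, 60, 60, 60, 60]
t=24: [134, 134, 134, 134, 134]
t=25: [271, 271, 271, 271, 271]
t=26: [472, 472, 472, 472, 472]
t=27: [20, 20, 20, 20, 20]

Answer: u_0(4498) = 60
Key observation: The state at step 22, [20, 20, 20, 20, 20], reappears at step 27: the system is in a cycle of period 5 from step 22 on.  Therefore the state at step 4498 equals the state at step 22 + ((4498 - 22) mod 5) = 23, which is [60, 60, 60, 60, 60].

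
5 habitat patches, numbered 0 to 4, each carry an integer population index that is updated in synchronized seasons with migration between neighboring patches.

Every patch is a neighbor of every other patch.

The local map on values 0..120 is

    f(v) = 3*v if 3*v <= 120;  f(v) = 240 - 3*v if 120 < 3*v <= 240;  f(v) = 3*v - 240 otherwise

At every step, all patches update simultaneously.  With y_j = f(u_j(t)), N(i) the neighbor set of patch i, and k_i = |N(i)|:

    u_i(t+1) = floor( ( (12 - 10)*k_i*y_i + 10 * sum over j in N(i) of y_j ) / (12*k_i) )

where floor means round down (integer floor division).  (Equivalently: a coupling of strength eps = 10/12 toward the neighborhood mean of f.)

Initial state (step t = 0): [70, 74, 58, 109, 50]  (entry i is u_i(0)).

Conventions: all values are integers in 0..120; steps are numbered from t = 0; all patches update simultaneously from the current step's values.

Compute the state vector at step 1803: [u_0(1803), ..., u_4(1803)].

Simulating step by step:
t=0: [70, 74, 58, 109, 50]
t=1: [59, 59, 57, 57, 56]
t=2: [67, 67, 67, 67, 67]
t=3: [39, 39, 39, 39, 39]
t=4: [117, 117, 117, 117, 117]
t=5: [111, 111, 111, 111, 111]
t=6: [93, 93, 93, 93, 93]
t=7: [39, 39, 39, 39, 39]

Answer: [39, 39, 39, 39, 39]
Key observation: The state at step 3, [39, 39, 39, 39, 39], reappears at step 7: the system is in a cycle of period 4 from step 3 on.  Therefore the state at step 1803 equals the state at step 3 + ((1803 - 3) mod 4) = 3, which is [39, 39, 39, 39, 39].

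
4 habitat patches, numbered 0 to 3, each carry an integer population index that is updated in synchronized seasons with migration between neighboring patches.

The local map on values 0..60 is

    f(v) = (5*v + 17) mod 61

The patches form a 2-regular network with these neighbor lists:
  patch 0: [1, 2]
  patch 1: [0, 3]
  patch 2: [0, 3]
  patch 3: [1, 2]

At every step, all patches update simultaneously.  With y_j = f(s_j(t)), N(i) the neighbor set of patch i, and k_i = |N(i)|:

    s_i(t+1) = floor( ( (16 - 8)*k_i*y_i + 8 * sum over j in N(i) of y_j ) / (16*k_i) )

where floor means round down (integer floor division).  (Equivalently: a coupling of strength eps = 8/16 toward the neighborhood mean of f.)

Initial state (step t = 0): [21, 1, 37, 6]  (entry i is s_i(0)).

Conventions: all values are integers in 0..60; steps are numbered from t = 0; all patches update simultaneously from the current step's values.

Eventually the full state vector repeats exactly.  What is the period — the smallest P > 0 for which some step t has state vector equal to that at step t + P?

Answer: 5
Key observation: The state at step 94, [32, 30, 30, 28], reappears at step 99 — and no state repeats earlier — so the cycle the system enters has period 5.

Derivation:
t=0: [21, 1, 37, 6]
t=1: [10, 22, 21, 33]
t=2: [4, 19, 16, 31]
t=3: [40, 47, 39, 46]
t=4: [26, 13, 23, 10]
t=5: [20, 18, 12, 10]
t=6: [43, 38, 23, 18]
t=7: [33, 35, 28, 31]
t=8: [41, 32, 45, 36]
t=9: [48, 40, 42, 35]
t=10: [26, 22, 27, 24]
t=11: [21, 12, 25, 16]
t=12: [9, 17, 19, 27]
t=13: [23, 28, 33, 38]
t=14: [28, 26, 38, 35]
t=15: [29, 23, 23, 16]
t=16: [25, 24, 24, 23]
t=17: [17, 15, 15, 12]
t=18: [36, 29, 29, 23]
t=19: [27, 26, 26, 25]
t=20: [27, 25, 25, 22]
t=21: [25, 18, 18, 12]
t=22: [33, 32, 32, 31]
t=23: [57, 55, 55, 52]
t=24: [53, 46, 46, 40]
t=25: [20, 19, 19, 18]
t=26: [53, 51, 51, 48]
t=27: [33, 26, 26, 20]
t=28: [42, 41, 41, 40]
t=29: [41, 39, 39, 36]
t=30: [34, 27, 27, 21]
t=31: [17, 16, 16, 15]
t=32: [38, 36, 36, 33]
t=33: [19, 28, 28, 37]
t=34: [43, 35, 35, 27]
t=35: [29, 24, 24, 19]
t=36: [27, 30, 30, 33]
t=37: [37, 45, 45, 52]
t=38: [39, 42, 42, 46]
t=39: [36, 30, 30, 23]
t=40: [29, 28, 28, 27]
t=41: [37, 35, 35, 32]
t=42: [14, 23, 23, 32]
t=43: [18, 25, 25, 32]
t=44: [33, 35, 35, 37]
t=45: [34, 24, 24, 14]
t=46: [9, 15, 15, 20]
t=47: [16, 29, 29, 43]
t=48: [38, 41, 41, 44]
t=49: [31, 39, 39, 46]
t=50: [39, 27, 27, 16]
t=51: [29, 31, 31, 33]
t=52: [45, 50, 50, 55]
t=53: [41, 38, 38, 35]
t=54: [31, 24, 24, 16]
t=55: [32, 29, 29, 25]
t=56: [47, 38, 38, 30]
t=57: [16, 25, 25, 34]
t=58: [28, 20, 20, 12]
t=59: [45, 40, 40, 36]
t=60: [46, 35, 35, 24]
t=61: [6, 9, 9, 12]
t=62: [24, 16, 16, 8]
t=63: [25, 36, 36, 46]
t=64: [17, 12, 12, 8]
t=65: [28, 32, 32, 36]
t=66: [45, 39, 39, 34]
t=67: [44, 30, 30, 16]
t=68: [49, 45, 45, 40]
t=69: [38, 42, 42, 46]
t=70: [34, 28, 28, 23]
t=71: [19, 21, 21, 22]
t=72: [25, 14, 14, 2]
t=73: [23, 24, 24, 26]
t=74: [12, 16, 16, 20]
t=75: [26, 36, 36, 46]
t=76: [19, 14, 14, 8]
t=77: [38, 40, 40, 41]
t=78: [29, 32, 32, 36]
t=79: [47, 41, 41, 34]
t=80: [23, 22, 22, 21]
t=81: [7, 5, 5, 2]
t=82: [47, 40, 40, 34]
t=83: [21, 20, 20, 19]
t=84: [28, 40, 40, 53]
t=85: [34, 35, 35, 36]
t=86: [6, 9, 9, 11]
t=87: [24, 15, 15, 6]
t=88: [23, 31, 31, 39]
t=89: [30, 34, 34, 39]
t=90: [24, 20, 20, 16]
t=91: [35, 40, 40, 46]
t=92: [21, 20, 20, 18]
t=93: [28, 39, 39, 51]
t=94: [32, 30, 30, 28]
t=95: [50, 45, 45, 40]
t=96: [41, 43, 43, 46]
t=97: [44, 35, 35, 26]
t=98: [31, 24, 24, 17]
t=99: [32, 30, 30, 28]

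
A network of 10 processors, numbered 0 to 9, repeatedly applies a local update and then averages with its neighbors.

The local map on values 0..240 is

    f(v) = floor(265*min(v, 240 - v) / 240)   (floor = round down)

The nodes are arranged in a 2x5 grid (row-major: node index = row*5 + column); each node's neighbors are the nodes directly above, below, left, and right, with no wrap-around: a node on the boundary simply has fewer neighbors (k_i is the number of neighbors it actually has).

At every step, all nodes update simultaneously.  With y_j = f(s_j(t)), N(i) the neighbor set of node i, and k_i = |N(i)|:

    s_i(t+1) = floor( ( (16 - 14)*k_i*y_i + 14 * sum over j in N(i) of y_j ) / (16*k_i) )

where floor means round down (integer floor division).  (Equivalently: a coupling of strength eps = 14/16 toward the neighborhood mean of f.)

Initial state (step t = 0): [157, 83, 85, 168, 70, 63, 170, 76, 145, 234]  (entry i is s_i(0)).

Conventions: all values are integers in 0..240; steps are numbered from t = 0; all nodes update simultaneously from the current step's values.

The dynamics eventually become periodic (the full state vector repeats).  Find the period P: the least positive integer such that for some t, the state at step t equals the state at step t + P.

Simulating step by step:
t=0: [157, 83, 85, 168, 70, 63, 170, 76, 145, 234]
t=1: [81, 87, 85, 89, 46, 82, 80, 90, 62, 79]
t=2: [92, 90, 97, 73, 87, 88, 94, 85, 91, 62]
t=3: [98, 103, 92, 98, 76, 101, 97, 102, 82, 94]
t=4: [111, 106, 109, 93, 102, 107, 111, 100, 105, 88]
t=5: [118, 120, 110, 113, 101, 121, 115, 117, 104, 111]
t=6: [131, 126, 127, 116, 121, 128, 130, 121, 123, 113]
t=7: [123, 122, 127, 128, 126, 120, 125, 125, 127, 129]
t=8: [130, 126, 126, 124, 122, 128, 128, 124, 123, 124]
t=9: [123, 123, 126, 128, 128, 122, 125, 125, 128, 129]
t=10: [129, 126, 125, 123, 122, 127, 128, 124, 123, 122]
t=11: [124, 123, 127, 128, 129, 122, 125, 126, 129, 129]
t=12: [129, 126, 125, 122, 122, 127, 127, 124, 123, 122]
t=13: [124, 124, 127, 128, 130, 123, 125, 126, 129, 129]
t=14: [128, 126, 125, 122, 122, 127, 127, 124, 123, 121]
t=15: [124, 124, 127, 128, 130, 123, 125, 126, 129, 129]

Answer: 2
Key observation: The state at step 13, [124, 124, 127, 128, 130, 123, 125, 126, 129, 129], reappears at step 15 — and no state repeats earlier — so the cycle the system enters has period 2.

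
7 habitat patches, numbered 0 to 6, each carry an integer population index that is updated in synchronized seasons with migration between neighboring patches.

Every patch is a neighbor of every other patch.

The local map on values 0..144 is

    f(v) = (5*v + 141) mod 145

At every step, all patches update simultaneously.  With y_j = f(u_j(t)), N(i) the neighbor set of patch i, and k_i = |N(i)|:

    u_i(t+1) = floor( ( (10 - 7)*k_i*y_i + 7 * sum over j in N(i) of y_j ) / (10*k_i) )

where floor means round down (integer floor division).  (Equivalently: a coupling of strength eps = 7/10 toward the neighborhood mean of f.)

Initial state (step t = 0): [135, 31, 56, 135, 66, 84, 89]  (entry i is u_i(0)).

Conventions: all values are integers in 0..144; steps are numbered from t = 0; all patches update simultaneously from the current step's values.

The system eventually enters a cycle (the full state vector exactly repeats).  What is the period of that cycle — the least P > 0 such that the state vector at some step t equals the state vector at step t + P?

Simulating step by step:
t=0: [135, 31, 56, 135, 66, 84, 89]
t=1: [73, 57, 80, 73, 63, 79, 57]
t=2: [87, 99, 94, 87, 78, 93, 99]
t=3: [89, 74, 69, 89, 81, 68, 74]
t=4: [44, 57, 52, 44, 63, 51, 57]
t=5: [89, 101, 96, 89, 79, 95, 101]
t=6: [38, 49, 45, 38, 56, 44, 49]
t=7: [71, 82, 78, 71, 88, 77, 82]
t=8: [74, 84, 80, 74, 63, 79, 84]
t=9: [87, 96, 93, 87, 77, 92, 96]
t=10: [84, 66, 63, 84, 75, 62, 66]
t=11: [74, 58, 55, 74, 66, 54, 58]
t=12: [97, 109, 106, 97, 90, 105, 109]
t=13: [65, 76, 74, 65, 59, 73, 76]
t=14: [50, 60, 58, 50, 44, 57, 60]
t=15: [84, 66, 91, 84, 78, 90, 66]
t=16: [75, 58, 55, 75, 69, 54, 58]
t=17: [101, 112, 109, 101, 95, 108, 112]
t=18: [84, 94, 91, 84, 78, 90, 94]
t=19: [74, 56, 53, 74, 68, 53, 56]
t=20: [94, 104, 102, 94, 89, 102, 104]
t=21: [49, 58, 56, 49, 44, 56, 58]
t=22: [111, 120, 118, 111, 107, 118, 120]
t=23: [64, 46, 44, 64, 61, 44, 46]
t=24: [47, 57, 55, 47, 44, 55, 57]
t=25: [105, 114, 112, 105, 102, 112, 114]
t=26: [102, 111, 109, 102, 100, 109, 111]
t=27: [88, 96, 94, 88, 86, 94, 96]
t=28: [33, 40, 38, 33, 57, 38, 40]
t=29: [44, 50, 48, 44, 66, 48, 50]
t=30: [78, 84, 82, 78, 72, 82, 84]
t=31: [104, 109, 107, 104, 98, 107, 109]
t=32: [86, 91, 89, 86, 81, 89, 91]
t=33: [74, 52, 50, 74, 70, 50, 52]
t=34: [87, 94, 92, 87, 84, 92, 94]
t=35: [85, 65, 63, 85, 82, 63, 65]
t=36: [80, 61, 60, 80, 77, 60, 61]
t=37: [58, 41, 40, 58, 56, 40, 41]
t=38: [99, 83, 82, 99, 97, 82, 83]
t=39: [84, 95, 95, 84, 82, 95, 95]
t=40: [82, 66, 66, 82, 81, 66, 66]
t=41: [78, 63, 63, 78, 77, 63, 63]
t=42: [60, 46, 46, 60, 59, 46, 46]
t=43: [40, 54, 54, 40, 39, 54, 54]
t=44: [83, 95, 95, 83, 82, 95, 95]
t=45: [80, 65, 65, 80, 79, 65, 65]
t=46: [70, 56, 56, 70, 69, 56, 56]
t=47: [90, 104, 104, 90, 89, 104, 104]
t=48: [43, 55, 55, 43, 42, 55, 55]
t=49: [93, 104, 104, 93, 92, 104, 104]
t=50: [51, 61, 61, 51, 50, 61, 61]
t=51: [61, 43, 43, 61, 60, 43, 43]
t=52: [36, 46, 46, 36, 35, 46, 46]
t=53: [53, 62, 62, 53, 52, 62, 62]
t=54: [68, 50, 50, 68, 67, 50, 50]
t=55: [71, 81, 81, 71, 70, 81, 81]
t=56: [83, 92, 92, 83, 82, 92, 92]
t=57: [73, 55, 55, 73, 72, 55, 55]
t=58: [96, 106, 106, 96, 95, 106, 106]
t=59: [63, 72, 72, 63, 62, 72, 72]
t=60: [41, 49, 49, 41, 40, 49, 49]
t=61: [74, 81, 81, 74, 73, 81, 81]
t=62: [91, 98, 98, 91, 90, 98, 98]
t=63: [31, 38, 38, 31, 30, 38, 38]
t=64: [21, 28, 28, 21, 20, 28, 28]
t=65: [116, 123, 123, 116, 115, 123, 123]
t=66: [89, 68, 68, 89, 88, 68, 68]
t=67: [24, 31, 31, 24, 23, 31, 31]
t=68: [64, 43, 43, 64, 63, 43, 43]
t=69: [44, 51, 51, 44, 43, 51, 51]
t=70: [86, 93, 93, 86, 85, 93, 93]
t=71: [84, 63, 63, 84, 83, 63, 63]
t=72: [76, 57, 57, 76, 75, 57, 57]
t=73: [108, 117, 117, 108, 107, 117, 117]
t=74: [53, 35, 35, 53, 52, 35, 35]
t=75: [73, 56, 56, 73, 72, 56, 56]
t=76: [98, 109, 109, 98, 97, 109, 109]
t=77: [76, 86, 86, 76, 75, 86, 86]
t=78: [108, 117, 117, 108, 107, 117, 117]

Answer: 5
Key observation: The state at step 73, [108, 117, 117, 108, 107, 117, 117], reappears at step 78 — and no state repeats earlier — so the cycle the system enters has period 5.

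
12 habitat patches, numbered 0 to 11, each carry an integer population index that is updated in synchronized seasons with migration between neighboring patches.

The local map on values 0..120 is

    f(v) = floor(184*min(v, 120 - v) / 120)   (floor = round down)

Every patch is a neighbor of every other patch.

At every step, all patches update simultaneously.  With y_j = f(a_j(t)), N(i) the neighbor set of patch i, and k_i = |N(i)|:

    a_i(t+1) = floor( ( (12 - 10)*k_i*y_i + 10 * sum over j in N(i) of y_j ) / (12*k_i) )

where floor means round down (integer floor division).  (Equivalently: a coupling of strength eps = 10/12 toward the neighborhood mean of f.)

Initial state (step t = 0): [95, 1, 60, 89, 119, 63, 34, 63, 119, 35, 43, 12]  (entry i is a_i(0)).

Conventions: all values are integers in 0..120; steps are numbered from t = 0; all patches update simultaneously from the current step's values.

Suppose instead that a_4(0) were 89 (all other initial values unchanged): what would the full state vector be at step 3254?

Simulating step by step:
t=0: [95, 1, 60, 89, 89, 63, 34, 63, 119, 35, 43, 12]
t=1: [48, 44, 52, 48, 48, 52, 49, 52, 44, 49, 50, 46]
t=2: [73, 73, 74, 73, 73, 74, 73, 74, 73, 73, 74, 73]
t=3: [71, 71, 71, 71, 71, 71, 71, 71, 71, 71, 71, 71]
t=4: [75, 75, 75, 75, 75, 75, 75, 75, 75, 75, 75, 75]
t=5: [69, 69, 69, 69, 69, 69, 69, 69, 69, 69, 69, 69]
t=6: [78, 78, 78, 78, 78, 78, 78, 78, 78, 78, 78, 78]
t=7: [64, 64, 64, 64, 64, 64, 64, 64, 64, 64, 64, 64]
t=8: [85, 85, 85, 85, 85, 85, 85, 85, 85, 85, 85, 85]
t=9: [53, 53, 53, 53, 53, 53, 53, 53, 53, 53, 53, 53]
t=10: [81, 81, 81, 81, 81, 81, 81, 81, 81, 81, 81, 81]
t=11: [59, 59, 59, 59, 59, 59, 59, 59, 59, 59, 59, 59]
t=12: [90, 90, 90, 90, 90, 90, 90, 90, 90, 90, 90, 90]
t=13: [46, 46, 46, 46, 46, 46, 46, 46, 46, 46, 46, 46]
t=14: [70, 70, 70, 70, 70, 70, 70, 70, 70, 70, 70, 70]
t=15: [76, 76, 76, 76, 76, 76, 76, 76, 76, 76, 76, 76]
t=16: [67, 67, 67, 67, 67, 67, 67, 67, 67, 67, 67, 67]
t=17: [81, 81, 81, 81, 81, 81, 81, 81, 81, 81, 81, 81]

Answer: [46, 46, 46, 46, 46, 46, 46, 46, 46, 46, 46, 46]
Key observation: The state at step 10, [81, 81, 81, 81, 81, 81, 81, 81, 81, 81, 81, 81], reappears at step 17: the system is in a cycle of period 7 from step 10 on.  Therefore the state at step 3254 equals the state at step 10 + ((3254 - 10) mod 7) = 13, which is [46, 46, 46, 46, 46, 46, 46, 46, 46, 46, 46, 46].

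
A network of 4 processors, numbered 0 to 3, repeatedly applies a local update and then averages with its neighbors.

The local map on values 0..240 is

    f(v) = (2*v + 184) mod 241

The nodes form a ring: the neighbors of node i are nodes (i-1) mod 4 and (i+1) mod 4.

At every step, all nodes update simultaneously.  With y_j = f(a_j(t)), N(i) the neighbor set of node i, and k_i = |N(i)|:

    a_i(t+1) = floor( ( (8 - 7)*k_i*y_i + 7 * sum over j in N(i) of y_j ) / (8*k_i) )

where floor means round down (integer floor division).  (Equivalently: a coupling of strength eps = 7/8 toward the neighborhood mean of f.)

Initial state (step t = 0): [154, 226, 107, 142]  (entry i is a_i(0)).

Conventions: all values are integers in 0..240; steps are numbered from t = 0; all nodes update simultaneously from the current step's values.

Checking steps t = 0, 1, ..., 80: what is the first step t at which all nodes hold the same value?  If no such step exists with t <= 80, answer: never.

Simulating step by step:
t=0: [154, 226, 107, 142]  (not all equal)
t=1: [167, 92, 186, 101]  (not all equal)
t=2: [123, 64, 128, 66]  (not all equal)
t=3: [87, 178, 88, 179]  (not all equal)
t=4: [66, 110, 66, 110]  (not all equal)
t=5: [152, 86, 152, 86]  (not all equal)
t=6: [101, 19, 101, 19]  (not all equal)
t=7: [212, 154, 212, 154]  (not all equal)
t=8: [24, 111, 24, 111]  (not all equal)
t=9: [173, 223, 173, 223]  (not all equal)
t=10: [135, 60, 135, 60]  (not all equal)
t=11: [81, 194, 81, 194]  (not all equal)
t=12: [91, 103, 91, 103]  (not all equal)
t=13: [146, 128, 146, 128]  (not all equal)
t=14: [203, 230, 203, 230]  (not all equal)
t=15: [155, 114, 155, 114]  (not all equal)
t=16: [151, 31, 151, 31]  (not all equal)
t=17: [4, 4, 4, 4]  (all equal)

Answer: 17
Key observation: Synchronization is absorbing here: once all nodes are equal they stay equal, and step 17 is the first all-equal step.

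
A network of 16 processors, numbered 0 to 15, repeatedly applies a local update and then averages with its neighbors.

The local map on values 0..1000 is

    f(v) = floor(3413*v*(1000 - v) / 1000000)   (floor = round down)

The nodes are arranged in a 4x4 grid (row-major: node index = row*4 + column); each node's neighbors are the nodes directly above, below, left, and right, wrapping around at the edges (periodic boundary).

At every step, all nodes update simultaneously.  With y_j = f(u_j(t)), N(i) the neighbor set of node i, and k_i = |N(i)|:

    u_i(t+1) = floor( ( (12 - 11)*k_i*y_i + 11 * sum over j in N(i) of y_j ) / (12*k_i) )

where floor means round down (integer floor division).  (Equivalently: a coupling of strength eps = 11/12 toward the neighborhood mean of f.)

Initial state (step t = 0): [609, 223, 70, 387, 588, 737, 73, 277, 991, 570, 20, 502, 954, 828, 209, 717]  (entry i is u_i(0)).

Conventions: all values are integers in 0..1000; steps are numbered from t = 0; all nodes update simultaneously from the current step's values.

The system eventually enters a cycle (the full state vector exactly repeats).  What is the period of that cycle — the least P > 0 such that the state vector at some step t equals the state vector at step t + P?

Answer: 4
Key observation: The state at step 20, [846, 846, 846, 846, 846, 846, 846, 846, 846, 846, 846, 846, 846, 846, 846, 846], reappears at step 24 — and no state repeats earlier — so the cycle the system enters has period 4.

Derivation:
t=0: [609, 223, 70, 387, 588, 737, 73, 277, 991, 570, 20, 502, 954, 828, 209, 717]
t=1: [611, 549, 521, 619, 569, 624, 393, 679, 613, 354, 574, 408, 475, 530, 382, 601]
t=2: [832, 829, 819, 805, 794, 817, 807, 813, 821, 819, 808, 802, 824, 822, 835, 820]
t=3: [514, 496, 504, 503, 506, 518, 516, 539, 522, 509, 513, 515, 494, 488, 505, 509]
t=4: [852, 852, 852, 851, 850, 852, 851, 852, 852, 851, 852, 850, 851, 852, 852, 852]
t=5: [432, 430, 430, 430, 430, 432, 430, 433, 433, 430, 432, 430, 430, 430, 430, 432]
t=6: [836, 836, 836, 836, 836, 836, 836, 836, 836, 836, 836, 836, 836, 836, 836, 836]
t=7: [467, 467, 467, 467, 467, 467, 467, 467, 467, 467, 467, 467, 467, 467, 467, 467]
t=8: [849, 849, 849, 849, 849, 849, 849, 849, 849, 849, 849, 849, 849, 849, 849, 849]
t=9: [437, 437, 437, 437, 437, 437, 437, 437, 437, 437, 437, 437, 437, 437, 437, 437]
t=10: [839, 839, 839, 839, 839, 839, 839, 839, 839, 839, 839, 839, 839, 839, 839, 839]
t=11: [461, 461, 461, 461, 461, 461, 461, 461, 461, 461, 461, 461, 461, 461, 461, 461]
t=12: [848, 848, 848, 848, 848, 848, 848, 848, 848, 848, 848, 848, 848, 848, 848, 848]
t=13: [439, 439, 439, 439, 439, 439, 439, 439, 439, 439, 439, 439, 439, 439, 439, 439]
t=14: [840, 840, 840, 840, 840, 840, 840, 840, 840, 840, 840, 840, 840, 840, 840, 840]
t=15: [458, 458, 458, 458, 458, 458, 458, 458, 458, 458, 458, 458, 458, 458, 458, 458]
t=16: [847, 847, 847, 847, 847, 847, 847, 847, 847, 847, 847, 847, 847, 847, 847, 847]
t=17: [442, 442, 442, 442, 442, 442, 442, 442, 442, 442, 442, 442, 442, 442, 442, 442]
t=18: [841, 841, 841, 841, 841, 841, 841, 841, 841, 841, 841, 841, 841, 841, 841, 841]
t=19: [456, 456, 456, 456, 456, 456, 456, 456, 456, 456, 456, 456, 456, 456, 456, 456]
t=20: [846, 846, 846, 846, 846, 846, 846, 846, 846, 846, 846, 846, 846, 846, 846, 846]
t=21: [444, 444, 444, 444, 444, 444, 444, 444, 444, 444, 444, 444, 444, 444, 444, 444]
t=22: [842, 842, 842, 842, 842, 842, 842, 842, 842, 842, 842, 842, 842, 842, 842, 842]
t=23: [454, 454, 454, 454, 454, 454, 454, 454, 454, 454, 454, 454, 454, 454, 454, 454]
t=24: [846, 846, 846, 846, 846, 846, 846, 846, 846, 846, 846, 846, 846, 846, 846, 846]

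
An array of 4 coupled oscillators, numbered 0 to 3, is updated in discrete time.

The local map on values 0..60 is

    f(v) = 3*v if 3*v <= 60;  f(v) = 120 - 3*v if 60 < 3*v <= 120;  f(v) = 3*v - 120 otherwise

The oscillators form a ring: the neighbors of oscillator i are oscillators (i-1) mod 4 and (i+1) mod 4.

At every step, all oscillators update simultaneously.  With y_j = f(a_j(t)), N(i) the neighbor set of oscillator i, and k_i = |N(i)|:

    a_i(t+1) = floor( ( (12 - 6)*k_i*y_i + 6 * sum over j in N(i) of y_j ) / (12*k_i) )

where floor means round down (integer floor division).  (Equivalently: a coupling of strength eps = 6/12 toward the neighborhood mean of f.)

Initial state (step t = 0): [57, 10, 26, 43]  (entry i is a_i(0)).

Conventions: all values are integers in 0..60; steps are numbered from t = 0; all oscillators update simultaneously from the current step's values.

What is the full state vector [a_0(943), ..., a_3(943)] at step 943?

Answer: [21, 21, 21, 21]
Key observation: The state at step 7, [21, 21, 21, 21], reappears at step 11: the system is in a cycle of period 4 from step 7 on.  Therefore the state at step 943 equals the state at step 7 + ((943 - 7) mod 4) = 7, which is [21, 21, 21, 21].

Derivation:
t=0: [57, 10, 26, 43]
t=1: [35, 38, 30, 27]
t=2: [18, 14, 26, 30]
t=3: [45, 45, 39, 39]
t=4: [12, 12, 6, 6]
t=5: [31, 31, 22, 22]
t=6: [33, 33, 47, 47]
t=7: [21, 21, 21, 21]
t=8: [57, 57, 57, 57]
t=9: [51, 51, 51, 51]
t=10: [33, 33, 33, 33]
t=11: [21, 21, 21, 21]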